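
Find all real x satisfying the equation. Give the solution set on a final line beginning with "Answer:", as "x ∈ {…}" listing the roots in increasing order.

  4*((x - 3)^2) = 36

Step 1. [4*((x - 3)^2) = 36] divide by the outer 4. So div: (x - 3)^2 = 9.
Step 2. [(x - 3)^2 = 9] √ both sides: 9 ≥ 0 gives two branches, so sqrt: x - 3 = 3 or -3.
Step 3. [x - 3 = 3 or -3] add 3: x sits inside (… - 3). So sub: x = 6 or 0.

Answer: x ∈ {0, 6}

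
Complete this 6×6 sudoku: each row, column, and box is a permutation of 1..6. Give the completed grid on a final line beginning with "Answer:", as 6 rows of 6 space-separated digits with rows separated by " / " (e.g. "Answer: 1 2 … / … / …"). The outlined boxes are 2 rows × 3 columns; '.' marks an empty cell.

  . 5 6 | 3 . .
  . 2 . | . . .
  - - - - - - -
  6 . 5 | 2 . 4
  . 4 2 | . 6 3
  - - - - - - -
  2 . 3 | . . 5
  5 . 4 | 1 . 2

Step 1. [r1c6∈{1}] r1c6 is down to just 1, so r1c6=1.
Step 2. [r5c4∈{4,6}] 6 has one home in box 6: r5c4, so r5c4=6.
Step 3. [r2c4∈{4,5}] 4 has one home in col 4: r2c4. So r2c4=4.
Step 4. [r4c1∈{1}] r4c1 is down to just 1 ⇒ r4c1=1.
Step 5. [r2c1∈{3}] r2c1's peers cover all but 3. So r2c1=3.
Step 6. [r3c5∈{1}] r3c5 is down to just 1, so r3c5=1.
Step 7. [r5c5∈{4}] r5c5's peers cover all but 4, so r5c5=4.
Step 8. [r5c2∈{1}] r5c2's peers cover all but 1, so r5c2=1.
Step 9. [r6c2∈{6}] r6c2 is down to just 6 ⇒ r6c2=6.
Step 10. [r3c2∈{3}] r3c2 is down to just 3, so r3c2=3.
Step 11. [r4c4∈{5}] r4c4 is down to just 5, so r4c4=5.
Step 12. [r1c5∈{2}] r1c5 is down to just 2. So r1c5=2.
Step 13. [r2c3∈{1}] r2c3's peers cover all but 1, so r2c3=1.
Step 14. [r2c5∈{5}] only 5 remains possible at r2c5 ⇒ r2c5=5.
Step 15. [r2c6∈{6}] r2c6 is down to just 6 ⇒ r2c6=6.
Step 16. [r1c1∈{4}] only 4 remains possible at r1c1 ⇒ r1c1=4.
Step 17. [r6c5∈{3}] r6c5's peers cover all but 3, so r6c5=3.

Answer: 4 5 6 3 2 1 / 3 2 1 4 5 6 / 6 3 5 2 1 4 / 1 4 2 5 6 3 / 2 1 3 6 4 5 / 5 6 4 1 3 2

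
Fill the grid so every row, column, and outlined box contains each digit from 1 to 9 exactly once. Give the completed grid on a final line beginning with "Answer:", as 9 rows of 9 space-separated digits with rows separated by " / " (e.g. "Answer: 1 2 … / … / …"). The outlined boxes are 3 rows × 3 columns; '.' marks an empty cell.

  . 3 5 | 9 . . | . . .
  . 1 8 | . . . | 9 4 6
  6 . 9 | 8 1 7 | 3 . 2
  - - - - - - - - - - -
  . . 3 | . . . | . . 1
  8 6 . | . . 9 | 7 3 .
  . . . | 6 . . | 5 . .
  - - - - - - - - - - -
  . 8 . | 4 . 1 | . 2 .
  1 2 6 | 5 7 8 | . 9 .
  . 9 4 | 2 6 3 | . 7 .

Step 1. [r4c7∈{2,4,6,8}] r4c7 is the only open cell in col 7 admitting 2, so r4c7=2.
Step 2. [r2c1∈{2,7}] across row 2, 7 lands solely at r2c1, so r2c1=7.
Step 3. [r5c5∈{2,4,5}] r5c5 is the only open cell in row 5 admitting 5, so r5c5=5.
Step 4. [r4c6∈{4}] only 4 remains possible at r4c6. So r4c6=4.
Step 5. [r6c6∈{2}] r6c6 is down to just 2, so r6c6=2.
Step 6. [r6c8∈{8}] r6c8 is down to just 8. So r6c8=8.
Step 7. [r9c1∈{5}] nothing but 5 survives at r9c1, so r9c1=5.
Step 8. [r5c9∈{4}] r5c9's peers cover all but 4, so r5c9=4.
Step 9. [r9c9∈{8}] nothing but 8 survives at r9c9, so r9c9=8.
Step 10. [r3c2∈{4}] r3c2 has the single candidate 4 ⇒ r3c2=4.
Step 11. [r6c3∈{1,7}] row 6 places 1 nowhere but r6c3. So r6c3=1.
Step 12. [r2c5∈{2,3}] row 2 places 2 nowhere but r2c5. So r2c5=2.
Step 13. [r6c1∈{4,9}] 4 has one home in row 6: r6c1 ⇒ r6c1=4.
Step 14. [r7c9∈{3,5}] in row 7, 5 fits only at r7c9 ⇒ r7c9=5.
Step 15. [r1c8∈{1}] nothing but 1 survives at r1c8, so r1c8=1.
Step 16. [r6c2∈{7}] r6c2's peers cover all but 7. So r6c2=7.
Step 17. [r6c9∈{9}] only 9 remains possible at r6c9. So r6c9=9.
Step 18. [r8c7∈{4}] r8c7's peers cover all but 4, so r8c7=4.
Step 19. [r7c5∈{9}] r7c5's peers cover all but 9, so r7c5=9.
Step 20. [r7c3∈{7}] r7c3 has the single candidate 7, so r7c3=7.
Step 21. [r4c5∈{8}] r4c5 has the single candidate 8. So r4c5=8.
Step 22. [r5c4∈{1}] r5c4's peers cover all but 1, so r5c4=1.
Step 23. [r8c9∈{3}] r8c9's peers cover all but 3, so r8c9=3.
Step 24. [r9c7∈{1}] r9c7 has the single candidate 1 ⇒ r9c7=1.
Step 25. [r4c4∈{7}] r4c4 is down to just 7 ⇒ r4c4=7.
Step 26. [r1c7∈{8}] only 8 remains possible at r1c7, so r1c7=8.
Step 27. [r7c7∈{6}] r7c7 is down to just 6 ⇒ r7c7=6.
Step 28. [r4c1∈{9}] only 9 remains possible at r4c1. So r4c1=9.
Step 29. [r1c5∈{4}] only 4 remains possible at r1c5 ⇒ r1c5=4.
Step 30. [r7c1∈{3}] nothing but 3 survives at r7c1, so r7c1=3.
Step 31. [r1c1∈{2}] r1c1 is down to just 2, so r1c1=2.
Step 32. [r1c6∈{6}] only 6 remains possible at r1c6, so r1c6=6.
Step 33. [r6c5∈{3}] only 3 remains possible at r6c5 ⇒ r6c5=3.
Step 34. [r2c4∈{3}] nothing but 3 survives at r2c4, so r2c4=3.
Step 35. [r3c8∈{5}] r3c8's peers cover all but 5. So r3c8=5.
Step 36. [r5c3∈{2}] nothing but 2 survives at r5c3, so r5c3=2.
Step 37. [r4c8∈{6}] r4c8's peers cover all but 6, so r4c8=6.
Step 38. [r4c2∈{5}] r4c2 has the single candidate 5. So r4c2=5.
Step 39. [r1c9∈{7}] only 7 remains possible at r1c9. So r1c9=7.
Step 40. [r2c6∈{5}] only 5 remains possible at r2c6, so r2c6=5.

Answer: 2 3 5 9 4 6 8 1 7 / 7 1 8 3 2 5 9 4 6 / 6 4 9 8 1 7 3 5 2 / 9 5 3 7 8 4 2 6 1 / 8 6 2 1 5 9 7 3 4 / 4 7 1 6 3 2 5 8 9 / 3 8 7 4 9 1 6 2 5 / 1 2 6 5 7 8 4 9 3 / 5 9 4 2 6 3 1 7 8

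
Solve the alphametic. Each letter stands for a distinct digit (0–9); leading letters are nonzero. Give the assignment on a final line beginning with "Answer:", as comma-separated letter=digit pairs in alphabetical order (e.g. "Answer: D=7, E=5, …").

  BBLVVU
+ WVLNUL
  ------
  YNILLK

Step 1. [col 1: U + L ≡ K (mod 10)] no forcing yet in column 1 (carry-in 0); L=8 is free and consistent — try it ⇒ L=8.
Step 2. [col 1: U + L ≡ K (mod 10)] no forcing yet in column 1 (carry-in 0); U=2 is free and consistent — try it. So U=2.
Step 3. [col 1: U + L ≡ K (mod 10)] in column 1 we have U+L≡K with carry-in 0; given U=2, L=8 and digits 2,8 already taken and all letters distinct, that pins K to 0 ⇒ K=0.
Step 4. [col 2: V + U ≡ L (mod 10)] column 2 reads V+U+carry(1)=L with U=2, L=8; with digits 0,2,8 already taken and all letters distinct, the only value for V is 5, so V=5.
Step 5. [col 3: V + N ≡ L (mod 10)] column 3 reads V+N+carry(0)=L with V=5, L=8; with digits 0,2,5,8 already taken and all letters distinct, the only value for N is 3. So N=3.
Step 6. [col 4: L + L ≡ I (mod 10)] column 4 reads L+L+carry(0)=I with L=8; with digits 0,2,3,5,8 already taken and all letters distinct, the only value for I is 6 ⇒ I=6.
Step 7. [col 5: B + V ≡ N (mod 10)] column 5: given V=5, N=3, carry-in 1, and digits 0,2,3,5,6,8 already taken and all letters distinct, B+V≡N (mod 10) forces B=7. So B=7.
Step 8. [col 6: B + W ≡ Y (mod 10)] column 6: given B=7, carry-in 1, and digits 0,2,3,5,6,7,8 already taken and all letters distinct, B+W≡Y (mod 10) forces Y=9 ⇒ Y=9.
Step 9. [col 6: B + W ≡ Y (mod 10)] in column 6 we have B+W≡Y with carry-in 1; given B=7, Y=9 and digits 0,2,3,5,6,7,8,9 already taken and all letters distinct, that pins W to 1. So W=1.

Answer: B=7, I=6, K=0, L=8, N=3, U=2, V=5, W=1, Y=9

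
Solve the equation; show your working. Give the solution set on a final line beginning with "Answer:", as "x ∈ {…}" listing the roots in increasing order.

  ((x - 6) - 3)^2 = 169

Step 1. [((x - 6) - 3)^2 = 169] 169 ≥ 0, LHS is (·)² — take ±√ ⇒ sqrt: (x - 6) - 3 = 13 or -13.
Step 2. [(x - 6) - 3 = 13 or -13] add 3: x sits inside (… - 3) ⇒ sub: x - 6 = 16 or -10.
Step 3. [x - 6 = 16 or -10] -6 is outermost — add 6 both sides ⇒ sub: x = 22 or -4.

Answer: x ∈ {-4, 22}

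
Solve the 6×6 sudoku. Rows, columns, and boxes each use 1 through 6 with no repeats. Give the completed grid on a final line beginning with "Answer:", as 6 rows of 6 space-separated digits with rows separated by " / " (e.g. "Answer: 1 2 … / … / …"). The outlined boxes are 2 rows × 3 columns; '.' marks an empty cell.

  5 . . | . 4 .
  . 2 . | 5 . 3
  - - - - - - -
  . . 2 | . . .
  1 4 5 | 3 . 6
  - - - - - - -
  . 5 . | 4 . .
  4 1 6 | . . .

Step 1. [r6c4∈{2}] nothing but 2 survives at r6c4. So r6c4=2.
Step 2. [r5c5∈{1,3,6}] across row 5, 6 lands solely at r5c5. So r5c5=6.
Step 3. [r2c5∈{1}] r2c5 is down to just 1, so r2c5=1.
Step 4. [r5c3∈{3}] only 3 remains possible at r5c3 ⇒ r5c3=3.
Step 5. [r1c2∈{3,6}] 3 has one home in row 1: r1c2. So r1c2=3.
Step 6. [r3c6∈{1,4,5}] 4 has one home in row 3: r3c6. So r3c6=4.
Step 7. [r6c6∈{5}] r6c6 has the single candidate 5 ⇒ r6c6=5.
Step 8. [r3c2∈{6}] r3c2 has the single candidate 6, so r3c2=6.
Step 9. [r3c5∈{5}] r3c5 has the single candidate 5. So r3c5=5.
Step 10. [r5c1∈{2}] r5c1's peers cover all but 2 ⇒ r5c1=2.
Step 11. [r6c5∈{3}] nothing but 3 survives at r6c5. So r6c5=3.
Step 12. [r3c4∈{1}] r3c4's peers cover all but 1 ⇒ r3c4=1.
Step 13. [r1c3∈{1}] only 1 remains possible at r1c3, so r1c3=1.
Step 14. [r4c5∈{2}] r4c5's peers cover all but 2, so r4c5=2.
Step 15. [r5c6∈{1}] r5c6's peers cover all but 1. So r5c6=1.
Step 16. [r1c4∈{6}] r1c4's peers cover all but 6 ⇒ r1c4=6.
Step 17. [r1c6∈{2}] r1c6 has the single candidate 2, so r1c6=2.
Step 18. [r2c1∈{6}] nothing but 6 survives at r2c1 ⇒ r2c1=6.
Step 19. [r3c1∈{3}] r3c1 is down to just 3 ⇒ r3c1=3.
Step 20. [r2c3∈{4}] r2c3's peers cover all but 4, so r2c3=4.

Answer: 5 3 1 6 4 2 / 6 2 4 5 1 3 / 3 6 2 1 5 4 / 1 4 5 3 2 6 / 2 5 3 4 6 1 / 4 1 6 2 3 5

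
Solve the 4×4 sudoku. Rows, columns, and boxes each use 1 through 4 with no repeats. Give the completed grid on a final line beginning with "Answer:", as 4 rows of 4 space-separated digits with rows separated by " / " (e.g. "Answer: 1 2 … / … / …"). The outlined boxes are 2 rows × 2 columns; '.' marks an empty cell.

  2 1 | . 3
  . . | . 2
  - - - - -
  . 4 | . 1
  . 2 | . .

Step 1. [r3c1∈{3}] only 3 remains possible at r3c1 ⇒ r3c1=3.
Step 2. [r1c3∈{4}] only 4 remains possible at r1c3 ⇒ r1c3=4.
Step 3. [r4c3∈{3}] r4c3 has the single candidate 3, so r4c3=3.
Step 4. [r4c1∈{1}] r4c1's peers cover all but 1, so r4c1=1.
Step 5. [r2c3∈{1}] nothing but 1 survives at r2c3, so r2c3=1.
Step 6. [r3c3∈{2}] nothing but 2 survives at r3c3, so r3c3=2.
Step 7. [r2c1∈{4}] r2c1 is down to just 4 ⇒ r2c1=4.
Step 8. [r2c2∈{3}] r2c2's peers cover all but 3 ⇒ r2c2=3.
Step 9. [r4c4∈{4}] r4c4's peers cover all but 4 ⇒ r4c4=4.

Answer: 2 1 4 3 / 4 3 1 2 / 3 4 2 1 / 1 2 3 4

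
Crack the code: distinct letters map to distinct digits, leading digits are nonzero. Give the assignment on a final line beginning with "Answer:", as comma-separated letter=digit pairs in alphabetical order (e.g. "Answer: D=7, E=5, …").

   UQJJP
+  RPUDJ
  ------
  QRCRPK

Step 1. [Q] Q is the leading digit of a 6-digit sum of two 5-digit numbers; the final carry is exactly 1. So Q=1.
Step 2. [col 1: P + J ≡ K (mod 10)] no forcing yet in column 1 (carry-in 0); J=5 is free and consistent — try it, so J=5.
Step 3. [col 1: P + J ≡ K (mod 10)] several values work for P in column 1 (P + J ≡ K (mod 10), carry-in 0); try P=8 ⇒ P=8.
Step 4. [col 1: P + J ≡ K (mod 10)] in column 1 we have P+J≡K with carry-in 0; given P=8, J=5 and digits 1,5,8 already taken and all letters distinct, that pins K to 3, so K=3.
Step 5. [col 2: J + D ≡ P (mod 10)] from column 2 (J=5, P=8, carry-in 1, digits 1,3,5,8 already taken and all letters distinct): D must equal 2 ⇒ D=2.
Step 6. [col 3: J + U ≡ R (mod 10)] U=9 is one option consistent with column 3 (J + U ≡ R (mod 10), carry-in 0) — take it ⇒ U=9.
Step 7. [col 3: J + U ≡ R (mod 10)] column 3 reads J+U+carry(0)=R with J=5, U=9; with digits 1,2,3,5,8,9 already taken and all letters distinct, the only value for R is 4. So R=4.
Step 8. [col 4: Q + P ≡ C (mod 10)] from column 4 (Q=1, P=8, carry-in 1, digits 1,2,3,4,5,8,9 already taken and all letters distinct): C must equal 0 ⇒ C=0.

Answer: C=0, D=2, J=5, K=3, P=8, Q=1, R=4, U=9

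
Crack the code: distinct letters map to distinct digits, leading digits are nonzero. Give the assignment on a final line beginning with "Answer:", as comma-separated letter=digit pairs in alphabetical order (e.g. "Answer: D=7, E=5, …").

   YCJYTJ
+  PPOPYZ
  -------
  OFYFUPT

Step 1. [col 1: J + Z ≡ T (mod 10)] no forcing yet in column 1 (carry-in 0); J=2 is free and consistent — try it ⇒ J=2.
Step 2. [col 1: J + Z ≡ T (mod 10)] several values work for T in column 1 (J + Z ≡ T (mod 10), carry-in 0); try T=0, so T=0.
Step 3. [col 1: J + Z ≡ T (mod 10)] column 1 reads J+Z+carry(0)=T with J=2, T=0; with digits 0,2 already taken and all letters distinct, the only value for Z is 8. So Z=8.
Step 4. [col 2: T + Y ≡ P (mod 10)] no forcing yet in column 2 (carry-in 1); P=7 is free and consistent — try it ⇒ P=7.
Step 5. [O] O is the leading digit of a 7-digit sum of two 6-digit numbers; the final carry is exactly 1. So O=1.
Step 6. [col 2: T + Y ≡ P (mod 10)] column 2 reads T+Y+carry(1)=P with T=0, P=7; with digits 0,1,2,7,8 already taken and all letters distinct, the only value for Y is 6 ⇒ Y=6.
Step 7. [col 3: Y + P ≡ U (mod 10)] column 3: given Y=6, P=7, carry-in 0, and digits 0,1,2,6,7,8 already taken and all letters distinct, Y+P≡U (mod 10) forces U=3. So U=3.
Step 8. [col 4: J + O ≡ F (mod 10)] in column 4 we have J+O≡F with carry-in 1; given J=2, O=1 and digits 0,1,2,3,6,7,8 already taken and all letters distinct, that pins F to 4, so F=4.
Step 9. [col 5: C + P ≡ Y (mod 10)] column 5: given P=7, Y=6, carry-in 0, and digits 0,1,2,3,4,6,7,8 already taken and all letters distinct, C+P≡Y (mod 10) forces C=9 ⇒ C=9.

Answer: C=9, F=4, J=2, O=1, P=7, T=0, U=3, Y=6, Z=8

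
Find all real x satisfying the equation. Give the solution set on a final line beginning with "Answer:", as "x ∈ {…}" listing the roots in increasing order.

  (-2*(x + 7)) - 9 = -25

Step 1. [(-2*(x + 7)) - 9 = -25] -9 is outermost — add 9 both sides. So sub: -2*(x + 7) = -16.
Step 2. [-2*(x + 7) = -16] LHS = -2·(…); ÷-2 both sides. So div: x + 7 = 8.
Step 3. [x + 7 = 8] +7 is outermost — subtract 7 both sides ⇒ sub: x = 1.

Answer: x ∈ {1}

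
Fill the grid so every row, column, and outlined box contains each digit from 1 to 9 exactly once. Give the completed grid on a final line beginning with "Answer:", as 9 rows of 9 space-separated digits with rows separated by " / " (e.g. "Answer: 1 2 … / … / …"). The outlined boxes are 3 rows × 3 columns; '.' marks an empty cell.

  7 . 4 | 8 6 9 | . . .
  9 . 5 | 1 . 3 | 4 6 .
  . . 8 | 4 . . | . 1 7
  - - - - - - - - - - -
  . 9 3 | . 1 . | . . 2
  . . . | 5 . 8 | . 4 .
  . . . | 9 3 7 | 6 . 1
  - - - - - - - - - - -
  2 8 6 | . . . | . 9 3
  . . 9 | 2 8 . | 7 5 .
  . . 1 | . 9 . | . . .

Step 1. [r4c6∈{4,6}] r4c6 is the only open cell in box 5 admitting 4, so r4c6=4.
Step 2. [r3c6∈{2,5}] r3c6 is the only open cell in col 6 admitting 2. So r3c6=2.
Step 3. [r9c2∈{3,4,5,7}] 7 has one home in box 7: r9c2. So r9c2=7.
Step 4. [r9c1∈{3,4,5}] box 7 places 5 nowhere but r9c1, so r9c1=5.
Step 5. [r6c8∈{8}] r6c8's peers cover all but 8, so r6c8=8.
Step 6. [r1c8∈{2,3}] col 8 places 3 nowhere but r1c8. So r1c8=3.
Step 7. [r9c6∈{6}] r9c6 has the single candidate 6 ⇒ r9c6=6.
Step 8. [r1c7∈{2,5}] in box 3, 2 fits only at r1c7, so r1c7=2.
Step 9. [r6c3∈{2}] r6c3 is down to just 2, so r6c3=2.
Step 10. [r6c1∈{4}] r6c1's peers cover all but 4 ⇒ r6c1=4.
Step 11. [r7c6∈{1,5}] col 6 places 5 nowhere but r7c6, so r7c6=5.
Step 12. [r8c1∈{3}] r8c1's peers cover all but 3 ⇒ r8c1=3.
Step 13. [r3c1∈{6}] r3c1 is down to just 6 ⇒ r3c1=6.
Step 14. [r9c9∈{4,8}] in row 9, 4 fits only at r9c9 ⇒ r9c9=4.
Step 15. [r3c7∈{5,9}] r3c7 is the only open cell in row 3 admitting 9 ⇒ r3c7=9.
Step 16. [r7c5∈{4,7}] across row 7, 4 lands solely at r7c5 ⇒ r7c5=4.
Step 17. [r1c2∈{1}] r1c2's peers cover all but 1 ⇒ r1c2=1.
Step 18. [r9c7∈{8}] only 8 remains possible at r9c7. So r9c7=8.
Step 19. [r9c4∈{3}] r9c4 has the single candidate 3. So r9c4=3.
Step 20. [r4c7∈{5}] r4c7 is down to just 5, so r4c7=5.
Step 21. [r5c3∈{7}] r5c3 has the single candidate 7, so r5c3=7.
Step 22. [r8c2∈{4}] r8c2's peers cover all but 4, so r8c2=4.
Step 23. [r4c8∈{7}] r4c8 is down to just 7. So r4c8=7.
Step 24. [r5c5∈{2}] r5c5's peers cover all but 2, so r5c5=2.
Step 25. [r7c7∈{1}] r7c7 has the single candidate 1. So r7c7=1.
Step 26. [r8c6∈{1}] nothing but 1 survives at r8c6, so r8c6=1.
Step 27. [r2c2∈{2}] r2c2 has the single candidate 2 ⇒ r2c2=2.
Step 28. [r8c9∈{6}] r8c9's peers cover all but 6. So r8c9=6.
Step 29. [r2c9∈{8}] r2c9 is down to just 8. So r2c9=8.
Step 30. [r3c5∈{5}] nothing but 5 survives at r3c5, so r3c5=5.
Step 31. [r5c2∈{6}] r5c2 is down to just 6 ⇒ r5c2=6.
Step 32. [r6c2∈{5}] r6c2 has the single candidate 5, so r6c2=5.
Step 33. [r5c7∈{3}] only 3 remains possible at r5c7, so r5c7=3.
Step 34. [r4c4∈{6}] nothing but 6 survives at r4c4, so r4c4=6.
Step 35. [r2c5∈{7}] only 7 remains possible at r2c5 ⇒ r2c5=7.
Step 36. [r5c1∈{1}] r5c1 has the single candidate 1, so r5c1=1.
Step 37. [r9c8∈{2}] only 2 remains possible at r9c8. So r9c8=2.
Step 38. [r7c4∈{7}] r7c4's peers cover all but 7 ⇒ r7c4=7.
Step 39. [r5c9∈{9}] r5c9 is down to just 9. So r5c9=9.
Step 40. [r4c1∈{8}] r4c1 is down to just 8, so r4c1=8.
Step 41. [r3c2∈{3}] r3c2 has the single candidate 3 ⇒ r3c2=3.
Step 42. [r1c9∈{5}] nothing but 5 survives at r1c9, so r1c9=5.

Answer: 7 1 4 8 6 9 2 3 5 / 9 2 5 1 7 3 4 6 8 / 6 3 8 4 5 2 9 1 7 / 8 9 3 6 1 4 5 7 2 / 1 6 7 5 2 8 3 4 9 / 4 5 2 9 3 7 6 8 1 / 2 8 6 7 4 5 1 9 3 / 3 4 9 2 8 1 7 5 6 / 5 7 1 3 9 6 8 2 4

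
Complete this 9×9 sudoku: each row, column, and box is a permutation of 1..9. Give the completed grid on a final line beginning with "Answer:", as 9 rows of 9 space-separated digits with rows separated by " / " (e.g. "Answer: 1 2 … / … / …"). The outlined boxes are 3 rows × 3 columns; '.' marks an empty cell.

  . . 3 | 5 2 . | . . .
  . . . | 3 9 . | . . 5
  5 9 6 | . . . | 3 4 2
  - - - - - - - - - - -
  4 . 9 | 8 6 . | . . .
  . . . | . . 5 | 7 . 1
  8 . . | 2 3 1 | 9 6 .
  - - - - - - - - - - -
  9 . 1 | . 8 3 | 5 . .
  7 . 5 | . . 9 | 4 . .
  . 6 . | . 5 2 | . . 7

Step 1. [r5c8∈{2,3,8}] row 5 places 8 nowhere but r5c8, so r5c8=8.
Step 2. [r4c2∈{1,2,3,5,7}] r4c2 is the only open cell in row 4 admitting 1, so r4c2=1.
Step 3. [r3c5∈{1,7}] r3c5 is the only open cell in col 5 admitting 7. So r3c5=7.
Step 4. [r8c5∈{1}] only 1 remains possible at r8c5. So r8c5=1.
Step 5. [r5c3∈{2}] r5c3 has the single candidate 2, so r5c3=2.
Step 6. [r1c1∈{1}] r1c1 has the single candidate 1 ⇒ r1c1=1.
Step 7. [r9c4∈{4}] r9c4 has the single candidate 4, so r9c4=4.
Step 8. [r2c3∈{4,7,8}] across col 3, 4 lands solely at r2c3, so r2c3=4.
Step 9. [r9c1∈{3}] r9c1 is down to just 3. So r9c1=3.
Step 10. [r1c9∈{6,8,9}] 9 has one home in col 9: r1c9. So r1c9=9.
Step 11. [r8c9∈{3,6,8}] 8 has one home in col 9: r8c9. So r8c9=8.
Step 12. [r7c8∈{2}] r7c8 is down to just 2 ⇒ r7c8=2.
Step 13. [r1c8∈{7}] nothing but 7 survives at r1c8 ⇒ r1c8=7.
Step 14. [r2c2∈{2,7,8}] in row 2, 7 fits only at r2c2 ⇒ r2c2=7.
Step 15. [r1c6∈{4,6,8}] 4 has one home in row 1: r1c6, so r1c6=4.
Step 16. [r2c8∈{1}] only 1 remains possible at r2c8. So r2c8=1.
Step 17. [r1c7∈{6,8}] across row 1, 6 lands solely at r1c7, so r1c7=6.
Step 18. [r8c4∈{6}] r8c4 has the single candidate 6, so r8c4=6.
Step 19. [r2c6∈{6,8}] 6 has one home in row 2: r2c6 ⇒ r2c6=6.
Step 20. [r4c9∈{3}] r4c9 is down to just 3 ⇒ r4c9=3.
Step 21. [r2c1∈{2}] r2c1 is down to just 2. So r2c1=2.
Step 22. [r4c7∈{2}] r4c7 is down to just 2. So r4c7=2.
Step 23. [r7c2∈{4}] nothing but 4 survives at r7c2. So r7c2=4.
Step 24. [r9c8∈{9}] nothing but 9 survives at r9c8, so r9c8=9.
Step 25. [r9c7∈{1}] nothing but 1 survives at r9c7. So r9c7=1.
Step 26. [r5c5∈{4}] r5c5 is down to just 4, so r5c5=4.
Step 27. [r5c2∈{3}] nothing but 3 survives at r5c2, so r5c2=3.
Step 28. [r7c9∈{6}] r7c9 has the single candidate 6, so r7c9=6.
Step 29. [r3c4∈{1}] only 1 remains possible at r3c4. So r3c4=1.
Step 30. [r4c8∈{5}] only 5 remains possible at r4c8 ⇒ r4c8=5.
Step 31. [r1c2∈{8}] nothing but 8 survives at r1c2, so r1c2=8.
Step 32. [r8c2∈{2}] nothing but 2 survives at r8c2 ⇒ r8c2=2.
Step 33. [r4c6∈{7}] only 7 remains possible at r4c6, so r4c6=7.
Step 34. [r6c9∈{4}] only 4 remains possible at r6c9. So r6c9=4.
Step 35. [r8c8∈{3}] r8c8's peers cover all but 3, so r8c8=3.
Step 36. [r3c6∈{8}] r3c6 has the single candidate 8 ⇒ r3c6=8.
Step 37. [r6c3∈{7}] r6c3's peers cover all but 7. So r6c3=7.
Step 38. [r2c7∈{8}] r2c7's peers cover all but 8 ⇒ r2c7=8.
Step 39. [r9c3∈{8}] nothing but 8 survives at r9c3. So r9c3=8.
Step 40. [r5c4∈{9}] nothing but 9 survives at r5c4 ⇒ r5c4=9.
Step 41. [r5c1∈{6}] r5c1's peers cover all but 6. So r5c1=6.
Step 42. [r7c4∈{7}] r7c4's peers cover all but 7. So r7c4=7.
Step 43. [r6c2∈{5}] r6c2 is down to just 5, so r6c2=5.

Answer: 1 8 3 5 2 4 6 7 9 / 2 7 4 3 9 6 8 1 5 / 5 9 6 1 7 8 3 4 2 / 4 1 9 8 6 7 2 5 3 / 6 3 2 9 4 5 7 8 1 / 8 5 7 2 3 1 9 6 4 / 9 4 1 7 8 3 5 2 6 / 7 2 5 6 1 9 4 3 8 / 3 6 8 4 5 2 1 9 7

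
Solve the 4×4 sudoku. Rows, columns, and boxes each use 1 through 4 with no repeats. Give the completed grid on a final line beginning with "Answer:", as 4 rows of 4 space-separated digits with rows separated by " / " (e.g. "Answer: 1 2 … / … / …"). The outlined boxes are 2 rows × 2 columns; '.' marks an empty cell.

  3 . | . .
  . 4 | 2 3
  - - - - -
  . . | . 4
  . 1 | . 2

Step 1. [r3c2∈{2,3}] 3 has one home in col 2: r3c2, so r3c2=3.
Step 2. [r1c3∈{1,4}] r1c3 is the only open cell in row 1 admitting 4, so r1c3=4.
Step 3. [r4c3∈{3}] r4c3 is down to just 3. So r4c3=3.
Step 4. [r1c2∈{2}] r1c2 has the single candidate 2, so r1c2=2.
Step 5. [r3c1∈{2}] nothing but 2 survives at r3c1, so r3c1=2.
Step 6. [r2c1∈{1}] r2c1 is down to just 1, so r2c1=1.
Step 7. [r3c3∈{1}] r3c3 is down to just 1 ⇒ r3c3=1.
Step 8. [r4c1∈{4}] only 4 remains possible at r4c1 ⇒ r4c1=4.
Step 9. [r1c4∈{1}] r1c4 is down to just 1, so r1c4=1.

Answer: 3 2 4 1 / 1 4 2 3 / 2 3 1 4 / 4 1 3 2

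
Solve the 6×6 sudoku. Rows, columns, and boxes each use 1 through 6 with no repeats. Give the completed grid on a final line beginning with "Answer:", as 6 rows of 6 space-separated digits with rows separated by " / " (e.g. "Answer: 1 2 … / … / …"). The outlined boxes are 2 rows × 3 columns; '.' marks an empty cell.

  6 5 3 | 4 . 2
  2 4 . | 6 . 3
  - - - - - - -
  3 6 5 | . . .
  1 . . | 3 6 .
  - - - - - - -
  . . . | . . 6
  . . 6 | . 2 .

Step 1. [r5c5∈{1,3,4,5}] 3 has one home in col 5: r5c5 ⇒ r5c5=3.
Step 2. [r6c6∈{1,4,5}] across box 6, 4 lands solely at r6c6, so r6c6=4.
Step 3. [r2c3∈{1}] r2c3 has the single candidate 1, so r2c3=1.
Step 4. [r4c3∈{2,4}] r4c3 is the only open cell in row 4 admitting 4, so r4c3=4.
Step 5. [r6c1∈{5}] only 5 remains possible at r6c1, so r6c1=5.
Step 6. [r6c4∈{1}] r6c4's peers cover all but 1. So r6c4=1.
Step 7. [r3c6∈{1}] r3c6 has the single candidate 1, so r3c6=1.
Step 8. [r5c3∈{2}] nothing but 2 survives at r5c3, so r5c3=2.
Step 9. [r2c5∈{5}] nothing but 5 survives at r2c5 ⇒ r2c5=5.
Step 10. [r5c2∈{1}] r5c2 has the single candidate 1, so r5c2=1.
Step 11. [r6c2∈{3}] only 3 remains possible at r6c2 ⇒ r6c2=3.
Step 12. [r1c5∈{1}] r1c5 is down to just 1. So r1c5=1.
Step 13. [r5c1∈{4}] nothing but 4 survives at r5c1, so r5c1=4.
Step 14. [r3c5∈{4}] only 4 remains possible at r3c5 ⇒ r3c5=4.
Step 15. [r4c2∈{2}] only 2 remains possible at r4c2, so r4c2=2.
Step 16. [r5c4∈{5}] r5c4's peers cover all but 5 ⇒ r5c4=5.
Step 17. [r4c6∈{5}] r4c6's peers cover all but 5, so r4c6=5.
Step 18. [r3c4∈{2}] r3c4's peers cover all but 2 ⇒ r3c4=2.

Answer: 6 5 3 4 1 2 / 2 4 1 6 5 3 / 3 6 5 2 4 1 / 1 2 4 3 6 5 / 4 1 2 5 3 6 / 5 3 6 1 2 4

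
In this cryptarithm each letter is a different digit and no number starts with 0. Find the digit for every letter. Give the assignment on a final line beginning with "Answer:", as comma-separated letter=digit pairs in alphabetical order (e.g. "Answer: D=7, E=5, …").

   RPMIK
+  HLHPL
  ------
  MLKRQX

Step 1. [M] M is the leading digit of a 6-digit sum of two 5-digit numbers; the final carry is exactly 1. So M=1.
Step 2. [col 1: K + L ≡ X (mod 10)] L=2 is one option consistent with column 1 (K + L ≡ X (mod 10), carry-in 0) — take it. So L=2.
Step 3. [col 1: K + L ≡ X (mod 10)] K=6 is one option consistent with column 1 (K + L ≡ X (mod 10), carry-in 0) — take it. So K=6.
Step 4. [col 1: K + L ≡ X (mod 10)] column 1 reads K+L+carry(0)=X with K=6, L=2; with digits 1,2,6 already taken and all letters distinct, the only value for X is 8. So X=8.
Step 5. [col 2: I + P ≡ Q (mod 10)] several values work for Q in column 2 (I + P ≡ Q (mod 10), carry-in 0); try Q=3. So Q=3.
Step 6. [col 2: I + P ≡ Q (mod 10)] several values work for P in column 2 (I + P ≡ Q (mod 10), carry-in 0); try P=4, so P=4.
Step 7. [col 2: I + P ≡ Q (mod 10)] from column 2 (P=4, Q=3, carry-in 0, digits 1,2,3,4,6,8 already taken and all letters distinct): I must equal 9, so I=9.
Step 8. [col 3: M + H ≡ R (mod 10)] column 3: given M=1, carry-in 1, and digits 1,2,3,4,6,8,9 already taken and all letters distinct, M+H≡R (mod 10) forces H=5. So H=5.
Step 9. [col 3: M + H ≡ R (mod 10)] column 3 reads M+H+carry(1)=R with M=1, H=5; with digits 1,2,3,4,5,6,8,9 already taken and all letters distinct, the only value for R is 7. So R=7.

Answer: H=5, I=9, K=6, L=2, M=1, P=4, Q=3, R=7, X=8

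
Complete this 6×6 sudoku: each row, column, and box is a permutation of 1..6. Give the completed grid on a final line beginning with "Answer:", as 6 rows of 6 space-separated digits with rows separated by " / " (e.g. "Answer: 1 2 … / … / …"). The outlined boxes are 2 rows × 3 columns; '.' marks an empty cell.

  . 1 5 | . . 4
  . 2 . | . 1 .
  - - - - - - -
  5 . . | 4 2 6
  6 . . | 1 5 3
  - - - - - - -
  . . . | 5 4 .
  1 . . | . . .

Step 1. [r2c3∈{3,4,6}] box 1 places 6 nowhere but r2c3. So r2c3=6.
Step 2. [r5c1∈{2,3}] r5c1 is the only open cell in col 1 admitting 2. So r5c1=2.
Step 3. [r2c4∈{3}] r2c4 is down to just 3, so r2c4=3.
Step 4. [r5c3∈{3}] only 3 remains possible at r5c3, so r5c3=3.
Step 5. [r1c4∈{2,6}] in row 1, 2 fits only at r1c4 ⇒ r1c4=2.
Step 6. [r6c4∈{6}] nothing but 6 survives at r6c4, so r6c4=6.
Step 7. [r4c2∈{4}] nothing but 4 survives at r4c2 ⇒ r4c2=4.
Step 8. [r4c3∈{2}] r4c3's peers cover all but 2. So r4c3=2.
Step 9. [r3c2∈{3}] only 3 remains possible at r3c2. So r3c2=3.
Step 10. [r1c1∈{3}] nothing but 3 survives at r1c1, so r1c1=3.
Step 11. [r2c1∈{4}] only 4 remains possible at r2c1. So r2c1=4.
Step 12. [r6c5∈{3}] r6c5 has the single candidate 3 ⇒ r6c5=3.
Step 13. [r1c5∈{6}] r1c5 is down to just 6 ⇒ r1c5=6.
Step 14. [r6c3∈{4}] r6c3's peers cover all but 4, so r6c3=4.
Step 15. [r6c6∈{2}] r6c6's peers cover all but 2. So r6c6=2.
Step 16. [r6c2∈{5}] r6c2 has the single candidate 5, so r6c2=5.
Step 17. [r5c2∈{6}] nothing but 6 survives at r5c2. So r5c2=6.
Step 18. [r2c6∈{5}] nothing but 5 survives at r2c6 ⇒ r2c6=5.
Step 19. [r3c3∈{1}] r3c3 is down to just 1 ⇒ r3c3=1.
Step 20. [r5c6∈{1}] r5c6's peers cover all but 1. So r5c6=1.

Answer: 3 1 5 2 6 4 / 4 2 6 3 1 5 / 5 3 1 4 2 6 / 6 4 2 1 5 3 / 2 6 3 5 4 1 / 1 5 4 6 3 2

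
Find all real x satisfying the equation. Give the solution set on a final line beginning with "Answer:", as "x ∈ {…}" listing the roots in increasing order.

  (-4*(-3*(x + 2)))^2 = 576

Step 1. [(-4*(-3*(x + 2)))^2 = 576] √ both sides: 576 ≥ 0 gives two branches ⇒ sqrt: -4*(-3*(x + 2)) = 24 or -24.
Step 2. [-4*(-3*(x + 2)) = 24 or -24] -4 out front; divide by -4 ⇒ div: -3*(x + 2) = -6 or 6.
Step 3. [-3*(x + 2) = -6 or 6] -3·(inner) — divide through by -3 ⇒ div: x + 2 = 2 or -2.
Step 4. [x + 2 = 2 or -2] 2 comes off first (subtract 2), so sub: x = 0 or -4.

Answer: x ∈ {-4, 0}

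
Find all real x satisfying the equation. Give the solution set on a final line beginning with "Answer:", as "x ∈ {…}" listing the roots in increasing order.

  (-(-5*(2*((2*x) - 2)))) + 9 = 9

Step 1. [(-(-5*(2*((2*x) - 2)))) + 9 = 9] 9 comes off first (subtract 9), so sub: -(-5*(2*((2*x) - 2))) = 0.
Step 2. [-(-5*(2*((2*x) - 2))) = 0] leading − — multiply by −1, so neg: -5*(2*((2*x) - 2)) = 0.
Step 3. [-5*(2*((2*x) - 2)) = 0] -5 out front; divide by -5, so div: 2*((2*x) - 2) = 0.
Step 4. [2*((2*x) - 2) = 0] divide by the outer 2, so div: (2*x) - 2 = 0.
Step 5. [(2*x) - 2 = 0] -2 is outermost — add 2 both sides, so sub: 2*x = 2.
Step 6. [2*x = 2] 2·(inner) — divide through by 2 ⇒ div: x = 1.

Answer: x ∈ {1}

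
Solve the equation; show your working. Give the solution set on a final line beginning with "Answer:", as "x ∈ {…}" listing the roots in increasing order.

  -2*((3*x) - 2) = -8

Step 1. [-2*((3*x) - 2) = -8] leading coefficient -2: divide by -2 ⇒ div: (3*x) - 2 = 4.
Step 2. [(3*x) - 2 = 4] -2 is outermost — add 2 both sides ⇒ sub: 3*x = 6.
Step 3. [3*x = 6] 3 out front; divide by 3, so div: x = 2.

Answer: x ∈ {2}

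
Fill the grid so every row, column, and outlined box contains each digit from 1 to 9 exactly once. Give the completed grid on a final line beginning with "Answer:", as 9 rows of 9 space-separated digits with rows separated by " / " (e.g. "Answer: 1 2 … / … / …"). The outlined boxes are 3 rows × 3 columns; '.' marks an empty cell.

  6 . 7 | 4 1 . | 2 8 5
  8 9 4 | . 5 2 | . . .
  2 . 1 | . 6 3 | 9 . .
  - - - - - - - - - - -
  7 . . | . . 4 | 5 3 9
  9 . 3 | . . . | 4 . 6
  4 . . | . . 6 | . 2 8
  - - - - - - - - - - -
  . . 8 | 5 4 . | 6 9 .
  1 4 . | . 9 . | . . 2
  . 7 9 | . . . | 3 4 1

Step 1. [r3c8∈{7}] nothing but 7 survives at r3c8 ⇒ r3c8=7.
Step 2. [r5c8∈{1}] r5c8 has the single candidate 1, so r5c8=1.
Step 3. [r4c3∈{2,6}] r4c3 is the only open cell in col 3 admitting 2 ⇒ r4c3=2.
Step 4. [r4c5∈{8}] r4c5 has the single candidate 8, so r4c5=8.
Step 5. [r8c4∈{3,6,7,8}] in row 8, 3 fits only at r8c4. So r8c4=3.
Step 6. [r6c3∈{5}] r6c3's peers cover all but 5. So r6c3=5.
Step 7. [r6c7∈{7}] r6c7 has the single candidate 7, so r6c7=7.
Step 8. [r5c5∈{2,7}] 7 has one home in col 5: r5c5, so r5c5=7.
Step 9. [r6c2∈{1}] r6c2 has the single candidate 1, so r6c2=1.
Step 10. [r8c6∈{7,8}] row 8 places 7 nowhere but r8c6, so r8c6=7.
Step 11. [r9c4∈{2,6,8}] 6 has one home in row 9: r9c4 ⇒ r9c4=6.
Step 12. [r7c1∈{3}] r7c1 has the single candidate 3 ⇒ r7c1=3.
Step 13. [r7c2∈{2}] r7c2 has the single candidate 2, so r7c2=2.
Step 14. [r9c6∈{8}] r9c6 has the single candidate 8, so r9c6=8.
Step 15. [r4c4∈{1}] r4c4's peers cover all but 1, so r4c4=1.
Step 16. [r6c4∈{9}] r6c4 is down to just 9. So r6c4=9.
Step 17. [r3c4∈{8}] only 8 remains possible at r3c4 ⇒ r3c4=8.
Step 18. [r3c9∈{4}] r3c9's peers cover all but 4. So r3c9=4.
Step 19. [r8c7∈{8}] r8c7's peers cover all but 8. So r8c7=8.
Step 20. [r2c9∈{3}] r2c9's peers cover all but 3 ⇒ r2c9=3.
Step 21. [r7c6∈{1}] r7c6 has the single candidate 1, so r7c6=1.
Step 22. [r2c4∈{7}] nothing but 7 survives at r2c4 ⇒ r2c4=7.
Step 23. [r2c7∈{1}] nothing but 1 survives at r2c7 ⇒ r2c7=1.
Step 24. [r4c2∈{6}] r4c2 has the single candidate 6. So r4c2=6.
Step 25. [r1c6∈{9}] r1c6's peers cover all but 9, so r1c6=9.
Step 26. [r3c2∈{5}] r3c2's peers cover all but 5, so r3c2=5.
Step 27. [r1c2∈{3}] nothing but 3 survives at r1c2, so r1c2=3.
Step 28. [r5c4∈{2}] r5c4 is down to just 2, so r5c4=2.
Step 29. [r9c1∈{5}] r9c1 has the single candidate 5, so r9c1=5.
Step 30. [r8c8∈{5}] r8c8's peers cover all but 5. So r8c8=5.
Step 31. [r9c5∈{2}] r9c5 has the single candidate 2, so r9c5=2.
Step 32. [r8c3∈{6}] nothing but 6 survives at r8c3. So r8c3=6.
Step 33. [r5c6∈{5}] nothing but 5 survives at r5c6. So r5c6=5.
Step 34. [r2c8∈{6}] r2c8's peers cover all but 6. So r2c8=6.
Step 35. [r5c2∈{8}] only 8 remains possible at r5c2. So r5c2=8.
Step 36. [r7c9∈{7}] nothing but 7 survives at r7c9 ⇒ r7c9=7.
Step 37. [r6c5∈{3}] nothing but 3 survives at r6c5. So r6c5=3.

Answer: 6 3 7 4 1 9 2 8 5 / 8 9 4 7 5 2 1 6 3 / 2 5 1 8 6 3 9 7 4 / 7 6 2 1 8 4 5 3 9 / 9 8 3 2 7 5 4 1 6 / 4 1 5 9 3 6 7 2 8 / 3 2 8 5 4 1 6 9 7 / 1 4 6 3 9 7 8 5 2 / 5 7 9 6 2 8 3 4 1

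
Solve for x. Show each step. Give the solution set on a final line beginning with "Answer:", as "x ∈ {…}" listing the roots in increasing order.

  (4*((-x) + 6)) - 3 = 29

Step 1. [(4*((-x) + 6)) - 3 = 29] peel the -3: add 3 from each side. So sub: 4*((-x) + 6) = 32.
Step 2. [4*((-x) + 6) = 32] leading coefficient 4: divide by 4 ⇒ div: (-x) + 6 = 8.
Step 3. [(-x) + 6 = 8] peel the +6: subtract 6 from each side. So sub: -x = 2.
Step 4. [-x = 2] LHS negated; negate both sides. So neg: x = -2.

Answer: x ∈ {-2}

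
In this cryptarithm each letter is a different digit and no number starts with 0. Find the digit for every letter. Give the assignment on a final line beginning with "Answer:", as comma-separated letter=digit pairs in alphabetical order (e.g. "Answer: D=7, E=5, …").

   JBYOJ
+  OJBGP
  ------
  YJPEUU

Step 1. [Y] Y is the leading digit of a 6-digit sum of two 5-digit numbers; the final carry is exactly 1. So Y=1.
Step 2. [col 1: J + P ≡ U (mod 10)] several values work for J in column 1 (J + P ≡ U (mod 10), carry-in 0); try J=3, so J=3.
Step 3. [col 1: J + P ≡ U (mod 10)] several values work for U in column 1 (J + P ≡ U (mod 10), carry-in 0); try U=5. So U=5.
Step 4. [col 1: J + P ≡ U (mod 10)] in column 1 we have J+P≡U with carry-in 0; given J=3, U=5 and digits 1,3,5 already taken and all letters distinct, that pins P to 2 ⇒ P=2.
Step 5. [col 2: O + G ≡ U (mod 10)] O=9 is one option consistent with column 2 (O + G ≡ U (mod 10), carry-in 0) — take it, so O=9.
Step 6. [col 2: O + G ≡ U (mod 10)] in column 2 we have O+G≡U with carry-in 0; given O=9, U=5 and digits 1,2,3,5,9 already taken and all letters distinct, that pins G to 6, so G=6.
Step 7. [col 3: Y + B ≡ E (mod 10)] column 3: given Y=1, carry-in 1, and digits 1,2,3,5,6,9 already taken and all letters distinct, Y+B≡E (mod 10) forces E=0, so E=0.
Step 8. [col 3: Y + B ≡ E (mod 10)] column 3 reads Y+B+carry(1)=E with Y=1, E=0; with digits 0,1,2,3,5,6,9 already taken and all letters distinct, the only value for B is 8 ⇒ B=8.

Answer: B=8, E=0, G=6, J=3, O=9, P=2, U=5, Y=1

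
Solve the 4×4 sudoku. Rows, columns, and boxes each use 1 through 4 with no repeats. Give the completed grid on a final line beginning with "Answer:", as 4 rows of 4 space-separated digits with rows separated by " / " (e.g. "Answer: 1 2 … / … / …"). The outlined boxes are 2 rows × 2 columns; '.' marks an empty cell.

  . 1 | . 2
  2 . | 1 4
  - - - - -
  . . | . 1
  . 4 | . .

Step 1. [r3c1∈{3}] nothing but 3 survives at r3c1. So r3c1=3.
Step 2. [r4c3∈{2,3}] row 4 places 2 nowhere but r4c3, so r4c3=2.
Step 3. [r1c1∈{4}] only 4 remains possible at r1c1 ⇒ r1c1=4.
Step 4. [r4c4∈{3}] nothing but 3 survives at r4c4. So r4c4=3.
Step 5. [r2c2∈{3}] nothing but 3 survives at r2c2 ⇒ r2c2=3.
Step 6. [r3c3∈{4}] r3c3's peers cover all but 4, so r3c3=4.
Step 7. [r4c1∈{1}] r4c1 is down to just 1, so r4c1=1.
Step 8. [r1c3∈{3}] only 3 remains possible at r1c3, so r1c3=3.
Step 9. [r3c2∈{2}] nothing but 2 survives at r3c2, so r3c2=2.

Answer: 4 1 3 2 / 2 3 1 4 / 3 2 4 1 / 1 4 2 3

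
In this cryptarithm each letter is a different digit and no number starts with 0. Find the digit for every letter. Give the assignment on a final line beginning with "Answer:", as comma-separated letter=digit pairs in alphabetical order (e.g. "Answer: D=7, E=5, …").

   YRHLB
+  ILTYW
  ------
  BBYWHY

Step 1. [col 1: B + W ≡ Y (mod 10)] B=1 is one option consistent with column 1 (B + W ≡ Y (mod 10), carry-in 0) — take it. So B=1.
Step 2. [col 1: B + W ≡ Y (mod 10)] Y=7 is one option consistent with column 1 (B + W ≡ Y (mod 10), carry-in 0) — take it, so Y=7.
Step 3. [col 1: B + W ≡ Y (mod 10)] in column 1 we have B+W≡Y with carry-in 0; given B=1, Y=7 and digits 1,7 already taken and all letters distinct, that pins W to 6. So W=6.
Step 4. [col 2: L + Y ≡ H (mod 10)] no forcing yet in column 2 (carry-in 0); L=8 is free and consistent — try it, so L=8.
Step 5. [col 2: L + Y ≡ H (mod 10)] from column 2 (L=8, Y=7, carry-in 0, digits 1,6,7,8 already taken and all letters distinct): H must equal 5 ⇒ H=5.
Step 6. [col 3: H + T ≡ W (mod 10)] from column 3 (H=5, W=6, carry-in 1, digits 1,5,6,7,8 already taken and all letters distinct): T must equal 0, so T=0.
Step 7. [col 4: R + L ≡ Y (mod 10)] column 4 reads R+L+carry(0)=Y with L=8, Y=7; with digits 0,1,5,6,7,8 already taken and all letters distinct, the only value for R is 9, so R=9.
Step 8. [col 5: Y + I ≡ B (mod 10)] column 5: given Y=7, B=1, carry-in 1, and digits 0,1,5,6,7,8,9 already taken and all letters distinct, Y+I≡B (mod 10) forces I=3. So I=3.

Answer: B=1, H=5, I=3, L=8, R=9, T=0, W=6, Y=7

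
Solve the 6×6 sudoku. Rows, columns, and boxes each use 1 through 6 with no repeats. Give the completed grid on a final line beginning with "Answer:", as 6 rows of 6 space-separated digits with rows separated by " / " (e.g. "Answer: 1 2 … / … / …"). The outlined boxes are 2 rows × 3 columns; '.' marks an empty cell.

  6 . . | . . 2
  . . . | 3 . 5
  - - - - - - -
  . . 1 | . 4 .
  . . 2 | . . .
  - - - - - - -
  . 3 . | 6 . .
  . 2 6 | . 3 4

Step 1. [r2c3∈{4}] r2c3 has the single candidate 4. So r2c3=4.
Step 2. [r1c5∈{1}] nothing but 1 survives at r1c5. So r1c5=1.
Step 3. [r5c3∈{5}] r5c3 is down to just 5. So r5c3=5.
Step 4. [r4c5∈{5,6}] col 5 places 5 nowhere but r4c5, so r4c5=5.
Step 5. [r6c1∈{1}] r6c1's peers cover all but 1 ⇒ r6c1=1.
Step 6. [r3c1∈{3,5}] across col 1, 5 lands solely at r3c1. So r3c1=5.
Step 7. [r3c6∈{3,6}] r3c6 is the only open cell in row 3 admitting 3 ⇒ r3c6=3.
Step 8. [r4c2∈{4,6}] in col 2, 4 fits only at r4c2. So r4c2=4.
Step 9. [r4c4∈{1}] r4c4 is down to just 1, so r4c4=1.
Step 10. [r3c2∈{6}] nothing but 6 survives at r3c2, so r3c2=6.
Step 11. [r1c4∈{4}] nothing but 4 survives at r1c4. So r1c4=4.
Step 12. [r1c2∈{5}] r1c2 is down to just 5 ⇒ r1c2=5.
Step 13. [r3c4∈{2}] r3c4's peers cover all but 2 ⇒ r3c4=2.
Step 14. [r4c6∈{6}] r4c6's peers cover all but 6 ⇒ r4c6=6.
Step 15. [r5c6∈{1}] only 1 remains possible at r5c6. So r5c6=1.
Step 16. [r2c5∈{6}] nothing but 6 survives at r2c5. So r2c5=6.
Step 17. [r5c5∈{2}] r5c5's peers cover all but 2 ⇒ r5c5=2.
Step 18. [r4c1∈{3}] only 3 remains possible at r4c1 ⇒ r4c1=3.
Step 19. [r6c4∈{5}] r6c4 is down to just 5 ⇒ r6c4=5.
Step 20. [r5c1∈{4}] r5c1 has the single candidate 4. So r5c1=4.
Step 21. [r2c2∈{1}] nothing but 1 survives at r2c2, so r2c2=1.
Step 22. [r1c3∈{3}] only 3 remains possible at r1c3 ⇒ r1c3=3.
Step 23. [r2c1∈{2}] r2c1 is down to just 2, so r2c1=2.

Answer: 6 5 3 4 1 2 / 2 1 4 3 6 5 / 5 6 1 2 4 3 / 3 4 2 1 5 6 / 4 3 5 6 2 1 / 1 2 6 5 3 4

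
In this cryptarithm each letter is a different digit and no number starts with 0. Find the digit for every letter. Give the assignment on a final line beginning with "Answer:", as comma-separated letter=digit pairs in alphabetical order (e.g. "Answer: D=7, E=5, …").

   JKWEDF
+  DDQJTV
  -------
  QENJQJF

Step 1. [Q] Q is the leading digit of a 7-digit sum of two 6-digit numbers; the final carry is exactly 1. So Q=1.
Step 2. [col 1: F + V ≡ F (mod 10)] column 1: given nothing yet, carry-in 0, and digits 1 already taken and all letters distinct, F+V≡F (mod 10) forces V=0 ⇒ V=0.
Step 3. [col 1: F + V ≡ F (mod 10)] column 1 (F + V ≡ F (mod 10), carry-in 0) doesn't pin F yet; pick F=4 and continue. So F=4.
Step 4. [col 2: D + T ≡ J (mod 10)] D=3 is one option consistent with column 2 (D + T ≡ J (mod 10), carry-in 0) — take it, so D=3.
Step 5. [col 2: D + T ≡ J (mod 10)] J=9 is one option consistent with column 2 (D + T ≡ J (mod 10), carry-in 0) — take it ⇒ J=9.
Step 6. [col 2: D + T ≡ J (mod 10)] column 2 reads D+T+carry(0)=J with D=3, J=9; with digits 0,1,3,4,9 already taken and all letters distinct, the only value for T is 6. So T=6.
Step 7. [col 3: E + J ≡ Q (mod 10)] from column 3 (J=9, Q=1, carry-in 0, digits 0,1,3,4,6,9 already taken and all letters distinct): E must equal 2, so E=2.
Step 8. [col 4: W + Q ≡ J (mod 10)] in column 4 we have W+Q≡J with carry-in 1; given Q=1, J=9 and digits 0,1,2,3,4,6,9 already taken and all letters distinct, that pins W to 7, so W=7.
Step 9. [col 5: K + D ≡ N (mod 10)] column 5: given D=3, carry-in 0, and digits 0,1,2,3,4,6,7,9 already taken and all letters distinct, K+D≡N (mod 10) forces N=8. So N=8.
Step 10. [col 5: K + D ≡ N (mod 10)] in column 5 we have K+D≡N with carry-in 0; given D=3, N=8 and digits 0,1,2,3,4,6,7,8,9 already taken and all letters distinct, that pins K to 5 ⇒ K=5.

Answer: D=3, E=2, F=4, J=9, K=5, N=8, Q=1, T=6, V=0, W=7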